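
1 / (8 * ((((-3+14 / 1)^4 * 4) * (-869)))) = -1 / 407136928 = -0.00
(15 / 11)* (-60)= -900 / 11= -81.82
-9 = -9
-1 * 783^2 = -613089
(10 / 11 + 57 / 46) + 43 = 22845 / 506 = 45.15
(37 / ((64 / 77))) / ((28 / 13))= 5291 / 256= 20.67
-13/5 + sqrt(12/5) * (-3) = -6 * sqrt(15)/5-13/5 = -7.25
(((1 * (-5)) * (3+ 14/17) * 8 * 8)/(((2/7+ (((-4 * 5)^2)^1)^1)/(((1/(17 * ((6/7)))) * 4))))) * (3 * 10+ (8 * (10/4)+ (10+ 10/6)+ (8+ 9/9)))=-216070400/3644001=-59.29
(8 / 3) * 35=280 / 3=93.33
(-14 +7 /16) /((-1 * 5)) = 2.71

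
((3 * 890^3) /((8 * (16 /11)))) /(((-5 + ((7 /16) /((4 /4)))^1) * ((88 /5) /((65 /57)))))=-28639365625 /11096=-2581053.14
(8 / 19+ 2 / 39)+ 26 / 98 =26783 / 36309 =0.74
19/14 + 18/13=499/182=2.74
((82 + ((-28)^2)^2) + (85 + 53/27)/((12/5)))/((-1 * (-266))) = 49796713/21546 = 2311.18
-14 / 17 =-0.82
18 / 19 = 0.95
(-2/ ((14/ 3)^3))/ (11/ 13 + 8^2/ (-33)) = 11583/ 643468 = 0.02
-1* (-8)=8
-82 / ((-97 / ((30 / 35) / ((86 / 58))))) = 14268 / 29197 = 0.49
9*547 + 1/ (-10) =49229/ 10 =4922.90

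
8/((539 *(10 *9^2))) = 4/218295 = 0.00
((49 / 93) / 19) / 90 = 49 / 159030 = 0.00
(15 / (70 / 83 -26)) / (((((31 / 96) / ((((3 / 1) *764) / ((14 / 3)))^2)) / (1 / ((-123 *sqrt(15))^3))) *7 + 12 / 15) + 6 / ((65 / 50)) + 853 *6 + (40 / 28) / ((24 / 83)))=-3602746621987183564275200 / 29777422263006509842968271349 -183753235810102184590000 *sqrt(15) / 29777422263006509842968271349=-0.00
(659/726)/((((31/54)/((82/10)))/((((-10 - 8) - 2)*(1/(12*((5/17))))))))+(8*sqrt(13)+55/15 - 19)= -4996637/56265+8*sqrt(13)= -59.96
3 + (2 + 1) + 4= 10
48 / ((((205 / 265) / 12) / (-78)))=-2381184 / 41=-58077.66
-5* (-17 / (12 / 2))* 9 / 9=85 / 6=14.17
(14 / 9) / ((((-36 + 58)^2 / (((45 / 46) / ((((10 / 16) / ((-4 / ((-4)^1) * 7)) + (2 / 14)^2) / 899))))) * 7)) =440510 / 119669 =3.68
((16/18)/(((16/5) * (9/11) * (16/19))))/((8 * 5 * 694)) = 209/14390784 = 0.00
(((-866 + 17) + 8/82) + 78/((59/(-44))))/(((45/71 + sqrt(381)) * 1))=2336830455/1547027908 - 11060997487 * sqrt(381)/4641083724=-45.01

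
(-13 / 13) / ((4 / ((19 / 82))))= -19 / 328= -0.06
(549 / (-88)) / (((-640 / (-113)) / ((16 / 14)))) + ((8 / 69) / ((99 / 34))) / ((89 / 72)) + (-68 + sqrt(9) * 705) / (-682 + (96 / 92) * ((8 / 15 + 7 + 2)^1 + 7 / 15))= -9990963485291 / 2337199751040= -4.27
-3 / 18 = -1 / 6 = -0.17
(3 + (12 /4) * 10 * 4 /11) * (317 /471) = 16167 /1727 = 9.36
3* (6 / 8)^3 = 81 / 64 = 1.27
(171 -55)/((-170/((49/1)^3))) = -6823642/85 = -80278.14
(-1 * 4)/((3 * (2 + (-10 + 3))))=4/15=0.27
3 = 3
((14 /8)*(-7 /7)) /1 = -7 /4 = -1.75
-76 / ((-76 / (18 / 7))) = 18 / 7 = 2.57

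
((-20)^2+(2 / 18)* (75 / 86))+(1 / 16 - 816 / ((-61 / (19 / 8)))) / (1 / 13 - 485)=317504332487 / 793698816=400.03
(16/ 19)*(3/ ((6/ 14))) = 112/ 19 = 5.89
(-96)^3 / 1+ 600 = -884136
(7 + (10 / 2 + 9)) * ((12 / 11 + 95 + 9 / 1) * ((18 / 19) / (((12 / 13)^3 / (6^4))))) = 720014022 / 209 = 3445043.17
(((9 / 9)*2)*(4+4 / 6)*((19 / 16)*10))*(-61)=-40565 / 6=-6760.83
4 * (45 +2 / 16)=361 / 2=180.50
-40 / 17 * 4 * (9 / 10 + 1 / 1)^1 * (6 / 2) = -912 / 17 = -53.65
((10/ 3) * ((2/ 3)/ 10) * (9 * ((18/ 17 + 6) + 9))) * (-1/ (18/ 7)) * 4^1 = -2548/ 51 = -49.96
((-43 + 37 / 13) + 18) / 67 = -288 / 871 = -0.33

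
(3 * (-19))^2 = 3249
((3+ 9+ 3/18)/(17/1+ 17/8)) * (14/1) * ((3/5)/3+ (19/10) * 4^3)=829864/765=1084.79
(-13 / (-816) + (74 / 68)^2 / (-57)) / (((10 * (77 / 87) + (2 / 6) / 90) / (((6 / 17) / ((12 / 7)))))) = -11665395 / 103546466608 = -0.00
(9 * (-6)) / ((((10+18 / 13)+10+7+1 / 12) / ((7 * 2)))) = -117936 / 4441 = -26.56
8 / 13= 0.62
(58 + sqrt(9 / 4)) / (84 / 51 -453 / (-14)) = 14161 / 8093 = 1.75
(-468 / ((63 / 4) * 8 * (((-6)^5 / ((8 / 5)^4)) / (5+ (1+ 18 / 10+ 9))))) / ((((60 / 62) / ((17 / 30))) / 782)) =1371515392 / 56953125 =24.08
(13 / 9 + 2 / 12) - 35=-601 / 18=-33.39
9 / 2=4.50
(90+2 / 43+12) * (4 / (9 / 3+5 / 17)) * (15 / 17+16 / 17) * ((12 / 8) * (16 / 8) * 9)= 1836378 / 301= 6100.92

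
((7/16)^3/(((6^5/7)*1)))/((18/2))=2401/286654464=0.00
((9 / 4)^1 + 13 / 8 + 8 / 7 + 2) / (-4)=-393 / 224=-1.75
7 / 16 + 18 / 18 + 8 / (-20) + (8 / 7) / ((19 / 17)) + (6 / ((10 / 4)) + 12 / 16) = 11087 / 2128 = 5.21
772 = 772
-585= -585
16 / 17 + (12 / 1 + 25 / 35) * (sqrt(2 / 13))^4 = 1.24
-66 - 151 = -217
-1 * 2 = -2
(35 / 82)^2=1225 / 6724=0.18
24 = 24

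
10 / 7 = 1.43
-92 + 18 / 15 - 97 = -187.80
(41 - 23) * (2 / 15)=2.40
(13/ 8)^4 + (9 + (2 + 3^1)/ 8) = 67985/ 4096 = 16.60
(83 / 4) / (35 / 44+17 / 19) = 17347 / 1413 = 12.28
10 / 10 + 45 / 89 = 134 / 89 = 1.51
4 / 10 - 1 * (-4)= 22 / 5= 4.40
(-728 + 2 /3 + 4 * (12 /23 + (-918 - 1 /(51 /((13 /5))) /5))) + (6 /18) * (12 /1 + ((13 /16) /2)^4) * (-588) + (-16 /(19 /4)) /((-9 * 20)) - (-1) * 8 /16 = -2959516323745573 /438180249600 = -6754.11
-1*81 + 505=424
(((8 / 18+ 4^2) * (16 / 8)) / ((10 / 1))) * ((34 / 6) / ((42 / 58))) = 72964 / 2835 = 25.74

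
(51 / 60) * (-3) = -51 / 20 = -2.55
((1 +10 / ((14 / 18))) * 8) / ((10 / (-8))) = -3104 / 35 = -88.69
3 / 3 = 1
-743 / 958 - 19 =-18945 / 958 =-19.78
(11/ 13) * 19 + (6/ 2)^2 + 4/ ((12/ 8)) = 1082/ 39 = 27.74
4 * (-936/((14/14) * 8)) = -468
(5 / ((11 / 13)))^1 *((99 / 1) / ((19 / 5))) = 2925 / 19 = 153.95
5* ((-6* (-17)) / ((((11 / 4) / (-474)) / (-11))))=966960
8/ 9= 0.89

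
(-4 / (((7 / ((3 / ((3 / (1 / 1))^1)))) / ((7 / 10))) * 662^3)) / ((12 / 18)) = -3 / 1450587640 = -0.00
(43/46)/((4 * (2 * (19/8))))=43/874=0.05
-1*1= -1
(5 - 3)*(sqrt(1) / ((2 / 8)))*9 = 72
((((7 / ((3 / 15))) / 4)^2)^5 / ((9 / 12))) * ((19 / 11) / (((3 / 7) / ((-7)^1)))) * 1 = -2568207586123046875 / 25952256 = -98958933902.43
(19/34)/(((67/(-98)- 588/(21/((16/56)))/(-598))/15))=-1391845/111299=-12.51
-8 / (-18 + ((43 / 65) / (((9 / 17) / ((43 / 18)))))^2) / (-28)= -221761800 / 7054758977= -0.03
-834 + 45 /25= -4161 /5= -832.20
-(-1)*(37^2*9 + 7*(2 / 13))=160187 / 13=12322.08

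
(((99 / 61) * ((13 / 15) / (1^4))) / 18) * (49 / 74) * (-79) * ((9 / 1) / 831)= -0.04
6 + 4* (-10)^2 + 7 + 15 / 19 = 7862 / 19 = 413.79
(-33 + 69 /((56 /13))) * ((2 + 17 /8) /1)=-31383 /448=-70.05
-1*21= -21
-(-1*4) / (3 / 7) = 9.33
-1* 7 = -7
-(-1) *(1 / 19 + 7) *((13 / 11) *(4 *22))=13936 / 19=733.47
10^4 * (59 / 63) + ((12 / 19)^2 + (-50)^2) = 269856572 / 22743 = 11865.48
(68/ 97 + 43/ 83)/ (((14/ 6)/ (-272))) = -8009040/ 56357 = -142.11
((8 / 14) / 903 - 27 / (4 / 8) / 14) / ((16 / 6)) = -24377 / 16856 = -1.45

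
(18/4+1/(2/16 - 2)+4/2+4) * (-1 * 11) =-3289/30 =-109.63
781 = 781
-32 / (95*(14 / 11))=-176 / 665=-0.26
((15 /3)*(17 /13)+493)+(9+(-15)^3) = -37264 /13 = -2866.46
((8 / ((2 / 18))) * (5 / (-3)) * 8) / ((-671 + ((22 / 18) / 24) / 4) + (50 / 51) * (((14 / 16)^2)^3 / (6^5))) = 49900809093120 / 34877921631959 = 1.43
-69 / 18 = -23 / 6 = -3.83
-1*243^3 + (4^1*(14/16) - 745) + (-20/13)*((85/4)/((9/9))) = -14349681.19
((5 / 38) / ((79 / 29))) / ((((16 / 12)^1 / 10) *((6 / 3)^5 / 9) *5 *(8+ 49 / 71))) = 277965 / 118542976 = 0.00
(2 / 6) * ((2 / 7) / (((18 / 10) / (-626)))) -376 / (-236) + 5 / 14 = -695183 / 22302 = -31.17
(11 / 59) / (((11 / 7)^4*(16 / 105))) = 252105 / 1256464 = 0.20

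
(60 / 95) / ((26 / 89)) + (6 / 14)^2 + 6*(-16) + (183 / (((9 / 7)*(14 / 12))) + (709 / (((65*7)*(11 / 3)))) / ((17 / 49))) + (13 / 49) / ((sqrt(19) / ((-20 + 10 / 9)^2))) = 375700*sqrt(19) / 75411 + 334629304 / 11316305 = 51.29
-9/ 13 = -0.69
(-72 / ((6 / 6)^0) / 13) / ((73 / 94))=-6768 / 949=-7.13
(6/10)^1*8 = 24/5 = 4.80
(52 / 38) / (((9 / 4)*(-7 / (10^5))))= -10400000 / 1197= -8688.39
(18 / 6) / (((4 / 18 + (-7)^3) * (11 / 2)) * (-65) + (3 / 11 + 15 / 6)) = 297 / 12132037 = 0.00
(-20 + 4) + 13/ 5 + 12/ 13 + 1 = -746/ 65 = -11.48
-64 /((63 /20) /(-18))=2560 /7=365.71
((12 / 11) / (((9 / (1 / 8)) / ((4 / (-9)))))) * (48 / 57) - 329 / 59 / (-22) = 165001 / 665874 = 0.25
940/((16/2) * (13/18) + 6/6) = 8460/61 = 138.69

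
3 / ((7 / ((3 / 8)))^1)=9 / 56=0.16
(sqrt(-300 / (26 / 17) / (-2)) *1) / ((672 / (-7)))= -5 *sqrt(663) / 1248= -0.10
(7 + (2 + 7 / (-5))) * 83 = 3154 / 5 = 630.80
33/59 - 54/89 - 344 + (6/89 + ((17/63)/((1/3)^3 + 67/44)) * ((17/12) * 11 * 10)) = -317.02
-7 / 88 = -0.08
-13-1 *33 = -46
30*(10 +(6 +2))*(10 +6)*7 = 60480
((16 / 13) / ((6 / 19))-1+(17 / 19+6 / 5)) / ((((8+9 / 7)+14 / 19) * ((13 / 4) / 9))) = 1553664 / 1126385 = 1.38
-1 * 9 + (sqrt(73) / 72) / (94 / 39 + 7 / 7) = -9 + 13 * sqrt(73) / 3192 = -8.97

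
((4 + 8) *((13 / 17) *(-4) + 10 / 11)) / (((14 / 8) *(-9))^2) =-0.10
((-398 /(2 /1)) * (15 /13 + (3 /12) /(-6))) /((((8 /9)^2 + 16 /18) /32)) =-1864431 /442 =-4218.17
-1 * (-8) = 8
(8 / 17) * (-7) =-56 / 17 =-3.29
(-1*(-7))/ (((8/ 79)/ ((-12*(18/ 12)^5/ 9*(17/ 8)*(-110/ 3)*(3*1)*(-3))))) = -125644365/ 256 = -490798.30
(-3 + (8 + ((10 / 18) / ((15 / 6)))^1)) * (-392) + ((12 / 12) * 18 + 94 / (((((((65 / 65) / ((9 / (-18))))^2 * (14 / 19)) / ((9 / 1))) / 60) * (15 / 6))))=4859.75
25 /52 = 0.48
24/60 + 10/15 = 1.07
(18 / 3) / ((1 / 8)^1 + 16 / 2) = 0.74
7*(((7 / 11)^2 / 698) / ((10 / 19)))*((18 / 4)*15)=175959 / 337832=0.52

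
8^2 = 64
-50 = -50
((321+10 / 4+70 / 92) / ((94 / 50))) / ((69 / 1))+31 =832903 / 24863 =33.50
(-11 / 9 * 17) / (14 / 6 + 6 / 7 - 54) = 119 / 291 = 0.41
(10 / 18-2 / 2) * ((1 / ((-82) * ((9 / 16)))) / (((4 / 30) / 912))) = 24320 / 369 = 65.91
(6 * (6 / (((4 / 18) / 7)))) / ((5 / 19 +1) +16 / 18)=96957 / 184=526.94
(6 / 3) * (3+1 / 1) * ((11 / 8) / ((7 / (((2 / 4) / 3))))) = 11 / 42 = 0.26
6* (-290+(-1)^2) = -1734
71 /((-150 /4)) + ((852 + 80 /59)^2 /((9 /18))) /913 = 379786867874 /238361475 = 1593.32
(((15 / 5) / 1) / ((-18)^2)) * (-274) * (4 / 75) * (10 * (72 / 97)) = -4384 / 4365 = -1.00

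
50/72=25/36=0.69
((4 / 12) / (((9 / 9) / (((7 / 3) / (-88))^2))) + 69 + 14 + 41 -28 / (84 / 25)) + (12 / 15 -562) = -465778123 / 1045440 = -445.53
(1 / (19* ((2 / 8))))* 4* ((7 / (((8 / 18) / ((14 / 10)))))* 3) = 5292 / 95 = 55.71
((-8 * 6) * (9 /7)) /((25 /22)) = -9504 /175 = -54.31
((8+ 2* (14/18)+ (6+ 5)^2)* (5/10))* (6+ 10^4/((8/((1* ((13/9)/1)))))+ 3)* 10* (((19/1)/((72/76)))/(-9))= -2639537.39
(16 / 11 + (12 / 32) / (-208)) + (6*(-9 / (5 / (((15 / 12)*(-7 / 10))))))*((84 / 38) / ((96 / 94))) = 38093677 / 1738880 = 21.91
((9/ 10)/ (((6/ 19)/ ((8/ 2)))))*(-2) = -114/ 5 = -22.80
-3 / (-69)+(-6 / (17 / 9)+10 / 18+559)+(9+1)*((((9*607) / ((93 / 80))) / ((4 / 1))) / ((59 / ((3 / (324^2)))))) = 580172528623 / 1042672662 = 556.43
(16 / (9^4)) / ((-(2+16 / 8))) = -4 / 6561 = -0.00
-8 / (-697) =8 / 697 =0.01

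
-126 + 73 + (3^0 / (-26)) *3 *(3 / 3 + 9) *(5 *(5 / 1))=-1064 / 13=-81.85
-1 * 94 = -94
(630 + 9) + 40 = 679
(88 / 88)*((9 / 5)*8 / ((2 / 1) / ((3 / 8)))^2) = 81 / 160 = 0.51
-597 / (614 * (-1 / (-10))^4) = -2985000 / 307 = -9723.13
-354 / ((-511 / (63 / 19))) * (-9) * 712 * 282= -5757280416 / 1387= -4150887.11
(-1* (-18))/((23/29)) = 522/23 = 22.70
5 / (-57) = -5 / 57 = -0.09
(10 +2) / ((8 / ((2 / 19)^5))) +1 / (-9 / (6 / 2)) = -2475955 / 7428297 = -0.33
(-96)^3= -884736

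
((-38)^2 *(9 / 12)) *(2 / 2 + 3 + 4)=8664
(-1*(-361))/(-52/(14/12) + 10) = -2527/242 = -10.44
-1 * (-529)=529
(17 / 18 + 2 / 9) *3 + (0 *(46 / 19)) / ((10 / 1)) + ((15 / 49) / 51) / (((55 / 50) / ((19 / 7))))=450887 / 128282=3.51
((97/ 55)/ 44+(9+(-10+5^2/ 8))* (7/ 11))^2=45414121/ 23425600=1.94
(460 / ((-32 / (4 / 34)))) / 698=-115 / 47464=-0.00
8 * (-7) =-56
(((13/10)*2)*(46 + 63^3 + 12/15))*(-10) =-32512194/5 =-6502438.80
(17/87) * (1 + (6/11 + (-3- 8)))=-1768/957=-1.85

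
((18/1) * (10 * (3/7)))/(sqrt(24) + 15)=2700/469-360 * sqrt(6)/469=3.88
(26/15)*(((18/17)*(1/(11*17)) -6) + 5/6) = -1279733/143055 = -8.95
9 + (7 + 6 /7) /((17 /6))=1401 /119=11.77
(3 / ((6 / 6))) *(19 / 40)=57 / 40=1.42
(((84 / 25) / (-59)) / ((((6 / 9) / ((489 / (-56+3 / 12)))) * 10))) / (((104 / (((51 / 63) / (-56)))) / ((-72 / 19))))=224451 / 5687113250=0.00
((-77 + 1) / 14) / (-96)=19 / 336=0.06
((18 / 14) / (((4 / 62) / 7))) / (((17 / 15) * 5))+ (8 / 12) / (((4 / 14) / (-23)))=-2963 / 102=-29.05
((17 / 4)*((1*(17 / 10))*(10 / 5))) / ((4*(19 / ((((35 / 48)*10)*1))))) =10115 / 7296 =1.39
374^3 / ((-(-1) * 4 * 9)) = 13078406 / 9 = 1453156.22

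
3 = 3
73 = 73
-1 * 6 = -6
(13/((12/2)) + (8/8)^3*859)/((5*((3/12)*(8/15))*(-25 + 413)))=5167/1552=3.33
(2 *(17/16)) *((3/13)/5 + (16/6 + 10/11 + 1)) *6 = 84269/1430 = 58.93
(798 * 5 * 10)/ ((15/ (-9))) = -23940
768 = 768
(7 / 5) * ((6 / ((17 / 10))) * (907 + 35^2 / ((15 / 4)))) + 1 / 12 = 6095.85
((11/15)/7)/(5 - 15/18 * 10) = -11/350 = -0.03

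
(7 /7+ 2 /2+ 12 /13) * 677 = 25726 /13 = 1978.92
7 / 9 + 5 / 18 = 19 / 18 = 1.06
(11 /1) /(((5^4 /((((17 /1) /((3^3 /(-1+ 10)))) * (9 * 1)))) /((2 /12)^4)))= 187 /270000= 0.00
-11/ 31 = -0.35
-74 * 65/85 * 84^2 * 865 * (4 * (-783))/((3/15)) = 91947835324800/17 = 5408696195576.47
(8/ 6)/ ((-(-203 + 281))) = -2/ 117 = -0.02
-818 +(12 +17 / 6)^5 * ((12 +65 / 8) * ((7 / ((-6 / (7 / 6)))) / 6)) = -44063636400265 / 13436928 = -3279293.93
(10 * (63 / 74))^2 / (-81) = -1225 / 1369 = -0.89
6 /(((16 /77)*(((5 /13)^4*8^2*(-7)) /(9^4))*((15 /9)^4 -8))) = 500890051233 /7360000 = 68055.71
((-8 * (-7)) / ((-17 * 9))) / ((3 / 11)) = -1.34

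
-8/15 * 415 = -221.33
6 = 6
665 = 665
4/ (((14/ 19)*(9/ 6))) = 76/ 21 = 3.62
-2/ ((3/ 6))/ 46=-2/ 23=-0.09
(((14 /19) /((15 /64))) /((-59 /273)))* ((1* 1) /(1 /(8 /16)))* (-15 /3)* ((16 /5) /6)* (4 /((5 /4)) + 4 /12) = 17285632 /252225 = 68.53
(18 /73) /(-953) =-18 /69569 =-0.00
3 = 3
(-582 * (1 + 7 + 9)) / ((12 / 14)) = -11543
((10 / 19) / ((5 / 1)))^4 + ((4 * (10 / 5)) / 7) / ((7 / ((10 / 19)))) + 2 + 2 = 26092420 / 6385729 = 4.09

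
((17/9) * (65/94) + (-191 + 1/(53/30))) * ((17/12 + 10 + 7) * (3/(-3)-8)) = 1874104973/59784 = 31347.94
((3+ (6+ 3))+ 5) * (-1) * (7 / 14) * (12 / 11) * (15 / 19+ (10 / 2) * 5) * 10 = -499800 / 209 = -2391.39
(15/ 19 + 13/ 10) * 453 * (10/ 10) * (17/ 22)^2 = 51974049/ 91960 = 565.18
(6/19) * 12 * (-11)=-792/19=-41.68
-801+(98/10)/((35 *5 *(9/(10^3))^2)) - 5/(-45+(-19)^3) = -61314019/559224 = -109.64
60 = 60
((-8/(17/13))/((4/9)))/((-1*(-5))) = -234/85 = -2.75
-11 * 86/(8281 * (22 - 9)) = -946/107653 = -0.01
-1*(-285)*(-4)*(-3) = 3420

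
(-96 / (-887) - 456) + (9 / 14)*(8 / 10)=-455.38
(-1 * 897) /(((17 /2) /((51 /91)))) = -414 /7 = -59.14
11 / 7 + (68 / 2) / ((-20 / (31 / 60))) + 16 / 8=11311 / 4200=2.69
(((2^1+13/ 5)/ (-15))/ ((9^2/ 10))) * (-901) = 34.11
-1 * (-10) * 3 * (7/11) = 210/11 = 19.09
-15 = -15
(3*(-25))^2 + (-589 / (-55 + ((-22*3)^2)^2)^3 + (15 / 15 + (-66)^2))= 68193191378354922058071073 / 6831616046719587463241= 9982.00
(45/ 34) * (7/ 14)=45/ 68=0.66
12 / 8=3 / 2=1.50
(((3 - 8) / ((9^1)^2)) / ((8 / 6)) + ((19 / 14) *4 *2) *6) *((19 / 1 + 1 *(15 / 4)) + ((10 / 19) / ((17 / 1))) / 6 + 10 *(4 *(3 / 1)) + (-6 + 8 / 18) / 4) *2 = 80896673891 / 4395384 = 18404.92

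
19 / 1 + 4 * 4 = 35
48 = 48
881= 881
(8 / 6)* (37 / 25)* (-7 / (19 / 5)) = -1036 / 285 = -3.64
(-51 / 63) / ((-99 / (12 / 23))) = 0.00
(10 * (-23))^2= 52900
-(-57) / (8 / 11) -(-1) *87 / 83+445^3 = 58512479737 / 664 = 88121204.42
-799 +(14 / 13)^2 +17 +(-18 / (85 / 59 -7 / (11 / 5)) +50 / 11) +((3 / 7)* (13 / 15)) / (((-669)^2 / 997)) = -504094403083972 / 658124576109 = -765.96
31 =31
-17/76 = -0.22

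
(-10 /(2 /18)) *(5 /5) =-90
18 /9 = 2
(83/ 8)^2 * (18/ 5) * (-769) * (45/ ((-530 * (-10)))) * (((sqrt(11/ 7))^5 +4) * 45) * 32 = -3861980289/ 265-467299614969 * sqrt(77)/ 363580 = -25851736.72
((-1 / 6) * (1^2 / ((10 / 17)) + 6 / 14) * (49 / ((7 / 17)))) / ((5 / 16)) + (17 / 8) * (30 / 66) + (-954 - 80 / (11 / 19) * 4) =-1640.85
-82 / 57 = -1.44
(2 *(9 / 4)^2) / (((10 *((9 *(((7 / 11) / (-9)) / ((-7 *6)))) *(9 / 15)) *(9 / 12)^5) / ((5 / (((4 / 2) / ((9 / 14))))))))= 754.29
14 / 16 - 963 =-7697 / 8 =-962.12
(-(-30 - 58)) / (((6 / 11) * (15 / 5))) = 484 / 9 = 53.78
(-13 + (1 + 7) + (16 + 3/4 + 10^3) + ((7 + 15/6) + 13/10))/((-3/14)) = -47719/10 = -4771.90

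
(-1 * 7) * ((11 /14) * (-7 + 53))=-253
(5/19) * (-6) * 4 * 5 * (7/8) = -27.63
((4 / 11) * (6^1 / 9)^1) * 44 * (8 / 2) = 128 / 3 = 42.67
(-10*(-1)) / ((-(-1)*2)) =5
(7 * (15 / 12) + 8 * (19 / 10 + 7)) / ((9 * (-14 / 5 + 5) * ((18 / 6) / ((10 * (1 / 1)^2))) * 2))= 2665 / 396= 6.73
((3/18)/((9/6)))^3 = 1/729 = 0.00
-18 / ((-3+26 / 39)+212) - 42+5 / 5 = -41.09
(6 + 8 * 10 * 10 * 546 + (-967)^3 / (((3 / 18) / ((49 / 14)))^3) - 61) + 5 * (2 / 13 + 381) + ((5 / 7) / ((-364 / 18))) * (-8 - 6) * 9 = -762041592656688 / 91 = -8374083435787.78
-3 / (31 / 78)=-234 / 31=-7.55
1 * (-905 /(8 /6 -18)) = 543 /10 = 54.30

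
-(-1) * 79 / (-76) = -1.04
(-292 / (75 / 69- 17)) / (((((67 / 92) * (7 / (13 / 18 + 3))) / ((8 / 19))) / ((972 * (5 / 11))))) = 222433920 / 89243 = 2492.45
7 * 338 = 2366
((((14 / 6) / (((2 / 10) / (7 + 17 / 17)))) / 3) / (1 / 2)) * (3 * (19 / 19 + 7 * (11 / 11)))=4480 / 3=1493.33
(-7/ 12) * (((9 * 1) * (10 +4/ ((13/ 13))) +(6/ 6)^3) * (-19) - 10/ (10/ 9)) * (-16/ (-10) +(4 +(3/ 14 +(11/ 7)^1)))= 10434.78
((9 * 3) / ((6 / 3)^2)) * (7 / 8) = 5.91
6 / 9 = 2 / 3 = 0.67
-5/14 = -0.36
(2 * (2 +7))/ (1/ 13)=234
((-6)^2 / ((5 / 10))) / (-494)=-36 / 247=-0.15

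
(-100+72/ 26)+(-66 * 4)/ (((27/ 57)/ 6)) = -44736/ 13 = -3441.23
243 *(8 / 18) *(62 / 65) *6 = 40176 / 65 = 618.09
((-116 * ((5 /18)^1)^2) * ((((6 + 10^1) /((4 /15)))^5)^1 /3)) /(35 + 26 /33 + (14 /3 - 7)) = -69347826.09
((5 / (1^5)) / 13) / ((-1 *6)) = -0.06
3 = 3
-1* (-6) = 6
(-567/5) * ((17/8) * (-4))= 9639/10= 963.90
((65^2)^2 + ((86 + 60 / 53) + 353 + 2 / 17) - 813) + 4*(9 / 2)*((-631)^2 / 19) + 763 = 312048905158 / 17119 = 18228220.41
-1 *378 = -378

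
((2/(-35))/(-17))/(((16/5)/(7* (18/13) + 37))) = 607/12376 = 0.05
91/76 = 1.20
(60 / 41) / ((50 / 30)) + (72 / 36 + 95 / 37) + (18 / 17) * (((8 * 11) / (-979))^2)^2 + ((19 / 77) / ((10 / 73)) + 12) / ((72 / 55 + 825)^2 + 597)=5.45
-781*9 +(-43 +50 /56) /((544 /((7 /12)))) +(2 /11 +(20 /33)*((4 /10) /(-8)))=-2018923177 /287232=-7028.89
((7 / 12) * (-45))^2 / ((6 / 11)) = 1263.28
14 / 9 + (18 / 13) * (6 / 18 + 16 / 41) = 12268 / 4797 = 2.56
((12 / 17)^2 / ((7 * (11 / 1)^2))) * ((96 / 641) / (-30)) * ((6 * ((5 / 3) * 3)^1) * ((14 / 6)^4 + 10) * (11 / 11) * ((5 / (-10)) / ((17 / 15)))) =4110080 / 2667400351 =0.00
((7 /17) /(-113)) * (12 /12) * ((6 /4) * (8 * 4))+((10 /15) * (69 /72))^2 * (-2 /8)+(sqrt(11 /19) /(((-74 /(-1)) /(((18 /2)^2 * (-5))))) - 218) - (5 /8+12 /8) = -2194864921 /9958464 - 405 * sqrt(209) /1406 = -224.57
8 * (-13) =-104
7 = 7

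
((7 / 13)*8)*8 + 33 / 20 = 9389 / 260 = 36.11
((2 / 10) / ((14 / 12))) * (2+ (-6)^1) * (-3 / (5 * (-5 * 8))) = -9 / 875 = -0.01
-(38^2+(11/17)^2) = -417437/289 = -1444.42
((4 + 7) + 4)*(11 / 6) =55 / 2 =27.50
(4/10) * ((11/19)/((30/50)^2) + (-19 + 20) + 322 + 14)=115804/855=135.44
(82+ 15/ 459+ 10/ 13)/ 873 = 164693/ 1736397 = 0.09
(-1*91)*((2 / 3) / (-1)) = 60.67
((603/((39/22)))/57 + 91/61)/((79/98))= 11014318/1190293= 9.25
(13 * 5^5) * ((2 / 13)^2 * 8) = 100000 / 13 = 7692.31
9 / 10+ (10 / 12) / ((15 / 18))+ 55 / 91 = 2279 / 910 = 2.50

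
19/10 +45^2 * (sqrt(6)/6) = 19/10 +675 * sqrt(6)/2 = 828.60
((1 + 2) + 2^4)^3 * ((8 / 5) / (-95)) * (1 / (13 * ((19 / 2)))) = -304 / 325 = -0.94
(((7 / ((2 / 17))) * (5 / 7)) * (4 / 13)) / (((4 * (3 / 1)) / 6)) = 85 / 13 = 6.54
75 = 75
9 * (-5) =-45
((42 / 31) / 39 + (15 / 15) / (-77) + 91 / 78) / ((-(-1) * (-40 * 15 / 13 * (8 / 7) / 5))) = -221267 / 1964160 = -0.11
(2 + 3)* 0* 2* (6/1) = 0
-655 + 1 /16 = -10479 /16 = -654.94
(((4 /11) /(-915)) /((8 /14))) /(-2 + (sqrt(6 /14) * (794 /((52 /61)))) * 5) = -0.00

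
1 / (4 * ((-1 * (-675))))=1 / 2700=0.00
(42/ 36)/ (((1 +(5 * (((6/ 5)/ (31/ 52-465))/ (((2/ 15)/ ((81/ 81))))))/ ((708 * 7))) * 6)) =69814759/ 359040312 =0.19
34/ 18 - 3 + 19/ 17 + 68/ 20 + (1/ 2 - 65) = -93473/ 1530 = -61.09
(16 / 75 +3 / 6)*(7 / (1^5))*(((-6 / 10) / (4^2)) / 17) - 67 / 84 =-1154729 / 1428000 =-0.81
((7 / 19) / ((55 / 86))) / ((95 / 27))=16254 / 99275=0.16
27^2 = 729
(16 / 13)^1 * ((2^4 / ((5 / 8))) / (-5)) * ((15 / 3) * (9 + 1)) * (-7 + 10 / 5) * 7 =143360 / 13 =11027.69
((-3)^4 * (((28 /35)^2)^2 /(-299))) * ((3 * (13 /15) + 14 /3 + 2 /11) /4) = -2123712 /10278125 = -0.21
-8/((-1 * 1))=8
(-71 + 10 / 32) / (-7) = 1131 / 112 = 10.10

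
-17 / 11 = -1.55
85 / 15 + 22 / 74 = 662 / 111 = 5.96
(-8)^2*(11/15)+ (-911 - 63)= -13906/15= -927.07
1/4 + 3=13/4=3.25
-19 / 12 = -1.58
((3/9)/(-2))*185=-185/6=-30.83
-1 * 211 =-211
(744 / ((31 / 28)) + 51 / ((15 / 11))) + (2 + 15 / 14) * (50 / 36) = 713.67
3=3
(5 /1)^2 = 25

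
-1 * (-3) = 3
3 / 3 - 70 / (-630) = 1.11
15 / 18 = 5 / 6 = 0.83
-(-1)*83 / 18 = 83 / 18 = 4.61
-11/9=-1.22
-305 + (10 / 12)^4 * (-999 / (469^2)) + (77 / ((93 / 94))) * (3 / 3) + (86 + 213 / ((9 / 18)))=93224033989 / 327301968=284.83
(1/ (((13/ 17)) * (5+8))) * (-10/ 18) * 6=-170/ 507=-0.34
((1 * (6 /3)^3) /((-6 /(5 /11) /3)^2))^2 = 2500 /14641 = 0.17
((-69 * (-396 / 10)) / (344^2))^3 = 318751954191 / 25892303048704000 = 0.00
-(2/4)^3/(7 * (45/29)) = -29/2520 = -0.01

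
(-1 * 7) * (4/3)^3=-448/27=-16.59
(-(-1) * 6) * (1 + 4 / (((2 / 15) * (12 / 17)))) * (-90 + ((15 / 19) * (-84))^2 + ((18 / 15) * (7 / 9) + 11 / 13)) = 26393339379 / 23465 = 1124796.05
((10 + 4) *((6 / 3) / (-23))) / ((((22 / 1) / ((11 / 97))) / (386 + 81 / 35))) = -2.44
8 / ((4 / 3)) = 6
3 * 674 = 2022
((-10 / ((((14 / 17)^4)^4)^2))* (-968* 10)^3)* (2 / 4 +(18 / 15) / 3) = 4719262311816129128829184645711726926816863086125 / 1158076352947993335620225414987776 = 4075087363456475.68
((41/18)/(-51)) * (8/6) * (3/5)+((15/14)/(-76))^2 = -92315497/2598160320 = -0.04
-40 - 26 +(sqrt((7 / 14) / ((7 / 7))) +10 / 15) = -196 / 3 +sqrt(2) / 2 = -64.63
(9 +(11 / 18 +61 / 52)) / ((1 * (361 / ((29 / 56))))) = 20909 / 1351584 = 0.02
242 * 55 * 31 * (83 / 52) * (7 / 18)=119863205 / 468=256117.96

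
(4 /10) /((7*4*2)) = 1 /140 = 0.01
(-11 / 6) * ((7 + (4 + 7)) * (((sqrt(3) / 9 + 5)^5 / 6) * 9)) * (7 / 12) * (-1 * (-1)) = -44504075 / 486 - 43983863 * sqrt(3) / 4374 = -108989.25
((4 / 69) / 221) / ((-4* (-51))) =1 / 777699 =0.00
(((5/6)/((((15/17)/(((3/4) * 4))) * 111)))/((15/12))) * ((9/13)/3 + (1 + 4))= 2312/21645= 0.11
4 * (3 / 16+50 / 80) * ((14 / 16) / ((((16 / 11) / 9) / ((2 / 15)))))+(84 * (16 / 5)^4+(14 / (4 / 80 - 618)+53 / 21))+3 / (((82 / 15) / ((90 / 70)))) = 15005807479289381 / 1702575840000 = 8813.59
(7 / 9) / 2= 7 / 18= 0.39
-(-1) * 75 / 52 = 1.44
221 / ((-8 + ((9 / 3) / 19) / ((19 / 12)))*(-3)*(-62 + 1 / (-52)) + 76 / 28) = -7260071 / 48198758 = -0.15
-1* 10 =-10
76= 76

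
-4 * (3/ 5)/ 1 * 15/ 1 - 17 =-53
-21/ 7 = -3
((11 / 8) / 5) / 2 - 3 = -2.86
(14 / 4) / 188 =7 / 376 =0.02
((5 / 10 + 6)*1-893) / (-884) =1773 / 1768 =1.00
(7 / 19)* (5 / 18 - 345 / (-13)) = 9.88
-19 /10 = -1.90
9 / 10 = 0.90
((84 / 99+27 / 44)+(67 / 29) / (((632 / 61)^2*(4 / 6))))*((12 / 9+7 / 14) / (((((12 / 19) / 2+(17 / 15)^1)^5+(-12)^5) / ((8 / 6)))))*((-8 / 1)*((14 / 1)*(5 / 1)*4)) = 2784666425633114203125 / 84678188229076018393223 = 0.03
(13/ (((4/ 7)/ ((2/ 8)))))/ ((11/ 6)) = 273/ 88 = 3.10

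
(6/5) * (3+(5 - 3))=6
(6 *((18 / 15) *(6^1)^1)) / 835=216 / 4175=0.05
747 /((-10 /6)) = -2241 /5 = -448.20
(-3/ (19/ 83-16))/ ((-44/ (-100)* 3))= 2075/ 14399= 0.14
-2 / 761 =-0.00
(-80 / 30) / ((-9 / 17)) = 136 / 27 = 5.04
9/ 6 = 3/ 2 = 1.50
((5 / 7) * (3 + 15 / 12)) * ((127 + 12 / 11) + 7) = 63155 / 154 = 410.10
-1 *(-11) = 11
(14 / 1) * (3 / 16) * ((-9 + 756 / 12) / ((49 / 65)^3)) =22244625 / 67228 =330.88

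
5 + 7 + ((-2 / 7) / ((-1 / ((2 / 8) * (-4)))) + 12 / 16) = 349 / 28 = 12.46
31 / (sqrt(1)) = 31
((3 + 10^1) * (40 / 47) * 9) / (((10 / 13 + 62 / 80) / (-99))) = -21902400 / 3431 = -6383.68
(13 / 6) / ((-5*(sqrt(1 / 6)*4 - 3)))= 13*sqrt(6) / 285 + 39 / 190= 0.32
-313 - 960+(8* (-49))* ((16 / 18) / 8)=-1316.56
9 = 9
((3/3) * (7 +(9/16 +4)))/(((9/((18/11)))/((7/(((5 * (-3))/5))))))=-4.91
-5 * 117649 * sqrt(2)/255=-3262.37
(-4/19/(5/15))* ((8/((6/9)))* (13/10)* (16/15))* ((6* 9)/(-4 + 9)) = -113.50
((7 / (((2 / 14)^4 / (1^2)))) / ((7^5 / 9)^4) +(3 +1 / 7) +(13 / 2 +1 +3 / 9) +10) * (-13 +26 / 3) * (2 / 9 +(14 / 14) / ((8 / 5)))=-473829020084932655 / 6152839716886128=-77.01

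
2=2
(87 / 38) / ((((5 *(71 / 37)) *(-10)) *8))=-3219 / 1079200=-0.00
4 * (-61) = -244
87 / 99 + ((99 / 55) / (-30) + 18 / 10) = 4321 / 1650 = 2.62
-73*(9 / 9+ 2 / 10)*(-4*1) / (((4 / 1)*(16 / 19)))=104.02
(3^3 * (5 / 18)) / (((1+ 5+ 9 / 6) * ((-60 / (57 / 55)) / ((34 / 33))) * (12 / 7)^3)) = -110789 / 31363200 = -0.00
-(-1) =1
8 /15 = 0.53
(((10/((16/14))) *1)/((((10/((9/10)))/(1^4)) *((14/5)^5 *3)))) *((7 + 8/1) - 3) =5625/307328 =0.02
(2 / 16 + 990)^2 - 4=62741985 / 64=980343.52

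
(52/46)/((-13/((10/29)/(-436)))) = 5/72703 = 0.00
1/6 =0.17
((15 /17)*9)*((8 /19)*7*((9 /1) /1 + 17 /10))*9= 728028 /323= 2253.96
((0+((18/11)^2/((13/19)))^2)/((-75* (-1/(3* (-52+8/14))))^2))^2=38594412149463214718976/9187282440361650625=4200.85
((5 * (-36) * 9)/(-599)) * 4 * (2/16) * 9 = 7290/599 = 12.17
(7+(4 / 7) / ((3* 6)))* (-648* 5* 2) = -318960 / 7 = -45565.71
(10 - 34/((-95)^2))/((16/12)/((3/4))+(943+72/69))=18674712/1766959625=0.01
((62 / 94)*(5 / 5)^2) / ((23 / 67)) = 2077 / 1081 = 1.92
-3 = -3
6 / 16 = 0.38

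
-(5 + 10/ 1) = -15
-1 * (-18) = 18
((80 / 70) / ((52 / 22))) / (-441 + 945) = 11 / 11466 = 0.00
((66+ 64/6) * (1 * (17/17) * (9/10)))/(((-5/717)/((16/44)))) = -197892/55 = -3598.04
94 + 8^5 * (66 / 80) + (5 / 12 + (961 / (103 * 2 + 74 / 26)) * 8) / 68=6677864783 / 246160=27128.15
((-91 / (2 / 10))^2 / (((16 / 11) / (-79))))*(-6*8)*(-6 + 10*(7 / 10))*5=2698570875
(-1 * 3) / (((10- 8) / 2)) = -3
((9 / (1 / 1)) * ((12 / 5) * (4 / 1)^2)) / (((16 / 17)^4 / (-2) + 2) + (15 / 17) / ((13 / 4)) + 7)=1876215744 / 48203765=38.92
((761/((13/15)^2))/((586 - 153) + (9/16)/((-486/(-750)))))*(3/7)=73969200/73910291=1.00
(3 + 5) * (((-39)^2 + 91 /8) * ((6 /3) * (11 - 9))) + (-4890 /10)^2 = 288157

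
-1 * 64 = -64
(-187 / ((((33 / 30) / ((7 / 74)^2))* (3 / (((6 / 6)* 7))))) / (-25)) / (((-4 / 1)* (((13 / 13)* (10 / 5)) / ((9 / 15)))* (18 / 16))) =-5831 / 616050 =-0.01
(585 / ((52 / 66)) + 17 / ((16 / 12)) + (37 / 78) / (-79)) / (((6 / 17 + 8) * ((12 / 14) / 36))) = 1107607613 / 291668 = 3797.49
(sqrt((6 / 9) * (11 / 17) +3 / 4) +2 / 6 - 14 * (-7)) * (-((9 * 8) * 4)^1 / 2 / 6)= -2360 - 4 * sqrt(12291) / 17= -2386.09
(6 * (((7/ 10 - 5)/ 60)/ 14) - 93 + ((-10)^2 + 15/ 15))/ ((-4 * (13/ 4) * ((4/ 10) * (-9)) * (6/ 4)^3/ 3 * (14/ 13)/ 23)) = 85537/ 26460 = 3.23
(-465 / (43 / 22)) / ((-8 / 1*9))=1705 / 516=3.30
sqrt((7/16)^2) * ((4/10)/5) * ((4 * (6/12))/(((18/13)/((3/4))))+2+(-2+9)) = 847/2400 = 0.35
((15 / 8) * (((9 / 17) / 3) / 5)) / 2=9 / 272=0.03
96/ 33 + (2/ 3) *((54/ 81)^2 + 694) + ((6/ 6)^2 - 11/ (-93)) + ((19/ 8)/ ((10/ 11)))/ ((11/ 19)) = 347290127/ 736560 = 471.50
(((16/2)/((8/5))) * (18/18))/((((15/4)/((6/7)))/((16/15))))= 128/105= 1.22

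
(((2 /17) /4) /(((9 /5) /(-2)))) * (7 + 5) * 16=-320 /51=-6.27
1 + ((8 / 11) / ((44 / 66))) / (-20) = 52 / 55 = 0.95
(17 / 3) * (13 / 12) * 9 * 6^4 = 71604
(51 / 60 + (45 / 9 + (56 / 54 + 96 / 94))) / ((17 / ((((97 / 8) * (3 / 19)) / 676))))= 19469161 / 14777792640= 0.00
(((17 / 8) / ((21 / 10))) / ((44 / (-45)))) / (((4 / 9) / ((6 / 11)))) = -34425 / 27104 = -1.27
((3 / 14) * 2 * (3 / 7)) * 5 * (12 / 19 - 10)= -8010 / 931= -8.60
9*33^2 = 9801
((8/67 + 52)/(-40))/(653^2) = -873/285694030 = -0.00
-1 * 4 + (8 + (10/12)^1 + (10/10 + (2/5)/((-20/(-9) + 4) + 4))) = 2026/345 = 5.87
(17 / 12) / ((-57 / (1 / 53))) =-0.00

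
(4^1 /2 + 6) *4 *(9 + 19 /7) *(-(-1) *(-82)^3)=-1446789632 /7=-206684233.14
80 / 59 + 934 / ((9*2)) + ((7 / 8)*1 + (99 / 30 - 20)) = 794797 / 21240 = 37.42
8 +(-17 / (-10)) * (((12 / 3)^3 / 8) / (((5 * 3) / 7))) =1076 / 75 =14.35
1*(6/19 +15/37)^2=0.52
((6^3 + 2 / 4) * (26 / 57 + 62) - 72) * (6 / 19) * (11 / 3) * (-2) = -33731984 / 1083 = -31146.80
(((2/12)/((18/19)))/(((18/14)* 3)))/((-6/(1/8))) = -133/139968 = -0.00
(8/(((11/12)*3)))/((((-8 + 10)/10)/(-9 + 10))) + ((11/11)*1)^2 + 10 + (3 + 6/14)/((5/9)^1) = 12211/385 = 31.72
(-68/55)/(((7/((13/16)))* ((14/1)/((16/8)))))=-221/10780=-0.02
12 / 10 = 6 / 5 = 1.20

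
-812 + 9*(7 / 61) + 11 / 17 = -840302 / 1037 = -810.32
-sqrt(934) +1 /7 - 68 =-475 /7 - sqrt(934) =-98.42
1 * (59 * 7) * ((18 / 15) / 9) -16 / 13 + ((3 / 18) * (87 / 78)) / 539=7544611 / 140140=53.84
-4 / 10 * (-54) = 108 / 5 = 21.60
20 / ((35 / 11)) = 44 / 7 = 6.29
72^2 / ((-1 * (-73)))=5184 / 73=71.01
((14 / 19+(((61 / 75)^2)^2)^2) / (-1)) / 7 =-17658247052417089 / 133150177001953125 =-0.13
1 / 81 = 0.01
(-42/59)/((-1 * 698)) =21/20591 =0.00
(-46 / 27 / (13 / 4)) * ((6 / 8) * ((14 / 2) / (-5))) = 322 / 585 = 0.55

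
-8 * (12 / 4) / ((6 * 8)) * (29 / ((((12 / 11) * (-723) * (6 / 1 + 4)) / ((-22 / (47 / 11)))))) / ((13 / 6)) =-38599 / 8835060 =-0.00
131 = 131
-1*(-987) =987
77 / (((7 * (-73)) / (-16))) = 176 / 73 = 2.41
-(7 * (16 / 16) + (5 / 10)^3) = -57 / 8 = -7.12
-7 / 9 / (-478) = 7 / 4302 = 0.00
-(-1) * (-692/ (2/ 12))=-4152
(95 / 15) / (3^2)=19 / 27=0.70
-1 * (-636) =636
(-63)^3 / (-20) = 250047 / 20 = 12502.35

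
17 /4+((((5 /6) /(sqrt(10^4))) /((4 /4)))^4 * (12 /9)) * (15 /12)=528768001 /124416000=4.25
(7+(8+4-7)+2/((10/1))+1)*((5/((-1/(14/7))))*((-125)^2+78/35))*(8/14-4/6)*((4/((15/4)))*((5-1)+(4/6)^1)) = 1540219648/1575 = 977917.24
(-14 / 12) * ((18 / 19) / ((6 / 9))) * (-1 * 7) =441 / 38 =11.61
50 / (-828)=-25 / 414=-0.06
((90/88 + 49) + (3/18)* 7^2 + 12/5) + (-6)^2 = 63749/660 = 96.59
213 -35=178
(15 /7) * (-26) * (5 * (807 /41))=-1573650 /287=-5483.10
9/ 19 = 0.47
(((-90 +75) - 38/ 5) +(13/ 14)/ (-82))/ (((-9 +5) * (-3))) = -43263/ 22960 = -1.88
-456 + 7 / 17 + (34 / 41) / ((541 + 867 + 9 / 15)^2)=-15751454216255 / 34573882753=-455.59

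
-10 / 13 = -0.77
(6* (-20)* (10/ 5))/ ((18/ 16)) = -640/ 3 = -213.33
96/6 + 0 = 16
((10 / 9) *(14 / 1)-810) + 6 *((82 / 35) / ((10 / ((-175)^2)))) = 380300 / 9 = 42255.56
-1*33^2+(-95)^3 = -858464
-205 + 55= -150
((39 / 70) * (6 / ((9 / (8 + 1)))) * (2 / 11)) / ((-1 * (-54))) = 13 / 1155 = 0.01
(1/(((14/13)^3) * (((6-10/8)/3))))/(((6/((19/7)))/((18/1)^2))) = 177957/2401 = 74.12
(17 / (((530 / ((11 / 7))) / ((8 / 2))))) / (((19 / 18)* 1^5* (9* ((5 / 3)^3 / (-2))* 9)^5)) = -23936 / 29040985107421875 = -0.00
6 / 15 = 2 / 5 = 0.40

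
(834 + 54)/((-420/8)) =-592/35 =-16.91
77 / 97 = 0.79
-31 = -31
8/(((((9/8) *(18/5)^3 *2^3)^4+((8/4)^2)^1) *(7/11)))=5371093750/13282448715398980663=0.00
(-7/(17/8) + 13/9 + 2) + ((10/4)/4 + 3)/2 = 4805/2448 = 1.96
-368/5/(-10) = 184/25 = 7.36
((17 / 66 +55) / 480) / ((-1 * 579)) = -3647 / 18342720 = -0.00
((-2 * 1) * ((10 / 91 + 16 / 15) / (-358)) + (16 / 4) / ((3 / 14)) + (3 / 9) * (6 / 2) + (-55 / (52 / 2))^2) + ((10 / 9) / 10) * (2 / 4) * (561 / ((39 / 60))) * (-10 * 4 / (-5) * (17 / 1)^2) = 1408797094847 / 12705420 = 110881.58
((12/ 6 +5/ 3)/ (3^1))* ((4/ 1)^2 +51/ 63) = 3883/ 189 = 20.54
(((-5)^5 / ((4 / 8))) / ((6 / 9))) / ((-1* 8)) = 9375 / 8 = 1171.88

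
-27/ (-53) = 27/ 53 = 0.51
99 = 99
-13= -13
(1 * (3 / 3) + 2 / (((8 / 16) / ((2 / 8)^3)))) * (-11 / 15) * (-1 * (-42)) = -1309 / 40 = -32.72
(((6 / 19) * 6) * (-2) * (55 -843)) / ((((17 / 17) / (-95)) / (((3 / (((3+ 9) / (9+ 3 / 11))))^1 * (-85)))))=614876400 / 11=55897854.55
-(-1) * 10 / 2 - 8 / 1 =-3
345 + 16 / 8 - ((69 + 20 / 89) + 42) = 20984 / 89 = 235.78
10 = 10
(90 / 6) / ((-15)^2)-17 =-254 / 15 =-16.93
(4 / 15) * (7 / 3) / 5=28 / 225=0.12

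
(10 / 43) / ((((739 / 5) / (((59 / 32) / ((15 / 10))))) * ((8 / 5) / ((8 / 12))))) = 7375 / 9151776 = 0.00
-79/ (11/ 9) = -64.64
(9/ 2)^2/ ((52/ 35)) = 2835/ 208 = 13.63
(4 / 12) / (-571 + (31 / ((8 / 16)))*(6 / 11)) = -11 / 17727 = -0.00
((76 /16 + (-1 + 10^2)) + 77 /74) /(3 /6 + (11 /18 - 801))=-139581 /1065452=-0.13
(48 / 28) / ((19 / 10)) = 120 / 133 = 0.90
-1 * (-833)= 833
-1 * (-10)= 10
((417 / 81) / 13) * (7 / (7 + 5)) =973 / 4212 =0.23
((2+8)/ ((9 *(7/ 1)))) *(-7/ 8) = -5/ 36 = -0.14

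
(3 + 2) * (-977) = -4885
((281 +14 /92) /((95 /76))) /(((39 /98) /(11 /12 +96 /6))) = 14293839 /1495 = 9561.10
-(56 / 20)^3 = -2744 / 125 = -21.95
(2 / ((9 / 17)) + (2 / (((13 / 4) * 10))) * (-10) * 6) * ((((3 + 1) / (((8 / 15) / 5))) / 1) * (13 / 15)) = 25 / 9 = 2.78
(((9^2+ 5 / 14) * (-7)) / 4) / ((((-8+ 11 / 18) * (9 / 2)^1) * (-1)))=-1139 / 266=-4.28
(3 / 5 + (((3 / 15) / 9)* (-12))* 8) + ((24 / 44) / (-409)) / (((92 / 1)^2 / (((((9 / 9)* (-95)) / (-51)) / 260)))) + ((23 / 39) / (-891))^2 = -1089604678679759929 / 710611949475061920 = -1.53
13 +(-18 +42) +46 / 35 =1341 / 35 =38.31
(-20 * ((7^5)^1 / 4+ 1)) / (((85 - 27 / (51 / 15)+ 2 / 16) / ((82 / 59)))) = -937381360 / 619323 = -1513.56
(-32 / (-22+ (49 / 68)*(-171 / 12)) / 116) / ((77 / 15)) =32640 / 19599041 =0.00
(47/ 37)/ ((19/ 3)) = 141/ 703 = 0.20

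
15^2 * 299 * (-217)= -14598675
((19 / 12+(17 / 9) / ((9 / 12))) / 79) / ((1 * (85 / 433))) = 191819 / 725220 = 0.26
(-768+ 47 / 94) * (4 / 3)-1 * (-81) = -2827 / 3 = -942.33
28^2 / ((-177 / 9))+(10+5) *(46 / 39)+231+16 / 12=483581 / 2301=210.16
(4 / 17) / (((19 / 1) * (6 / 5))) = 10 / 969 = 0.01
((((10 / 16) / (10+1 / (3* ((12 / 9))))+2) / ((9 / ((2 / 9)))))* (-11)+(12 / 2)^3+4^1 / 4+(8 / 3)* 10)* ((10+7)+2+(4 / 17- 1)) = 250280980 / 56457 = 4433.13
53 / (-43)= -53 / 43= -1.23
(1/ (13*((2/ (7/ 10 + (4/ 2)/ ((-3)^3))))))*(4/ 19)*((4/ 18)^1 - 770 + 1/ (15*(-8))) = -3602599/ 923400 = -3.90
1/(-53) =-1/53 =-0.02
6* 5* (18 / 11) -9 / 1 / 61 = 32841 / 671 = 48.94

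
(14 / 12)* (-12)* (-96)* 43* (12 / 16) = 43344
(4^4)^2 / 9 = 65536 / 9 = 7281.78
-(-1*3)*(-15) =-45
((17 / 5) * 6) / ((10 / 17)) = 867 / 25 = 34.68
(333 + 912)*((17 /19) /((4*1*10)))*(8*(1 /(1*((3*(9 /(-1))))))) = -8.25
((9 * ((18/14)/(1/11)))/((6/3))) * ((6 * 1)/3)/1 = 127.29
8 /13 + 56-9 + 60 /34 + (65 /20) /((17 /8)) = 11251 /221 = 50.91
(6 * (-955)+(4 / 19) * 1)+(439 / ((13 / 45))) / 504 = -79212743 / 13832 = -5726.77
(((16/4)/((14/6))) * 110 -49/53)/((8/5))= 348085/2968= 117.28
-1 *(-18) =18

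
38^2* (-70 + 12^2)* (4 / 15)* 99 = 14104992 / 5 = 2820998.40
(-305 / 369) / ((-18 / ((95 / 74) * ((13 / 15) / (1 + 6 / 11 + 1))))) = 0.02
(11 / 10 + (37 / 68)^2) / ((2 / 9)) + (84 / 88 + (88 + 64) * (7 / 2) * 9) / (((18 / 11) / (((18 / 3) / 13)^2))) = 4920800997 / 7814560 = 629.70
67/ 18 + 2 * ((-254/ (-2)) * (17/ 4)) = 9749/ 9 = 1083.22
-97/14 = -6.93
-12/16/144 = -1/192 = -0.01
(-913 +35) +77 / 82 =-71919 / 82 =-877.06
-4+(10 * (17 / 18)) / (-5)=-53 / 9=-5.89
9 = 9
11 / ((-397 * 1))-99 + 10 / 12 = -98.19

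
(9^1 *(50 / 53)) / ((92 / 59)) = 13275 / 2438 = 5.45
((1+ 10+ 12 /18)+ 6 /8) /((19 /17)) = 2533 /228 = 11.11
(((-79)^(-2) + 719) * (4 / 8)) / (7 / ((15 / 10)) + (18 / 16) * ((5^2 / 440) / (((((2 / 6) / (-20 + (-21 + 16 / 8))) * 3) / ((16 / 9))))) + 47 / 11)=8461728 / 106097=79.75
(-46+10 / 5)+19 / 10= -421 / 10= -42.10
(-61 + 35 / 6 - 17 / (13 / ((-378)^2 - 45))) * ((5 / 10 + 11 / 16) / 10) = -22187.80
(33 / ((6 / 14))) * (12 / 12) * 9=693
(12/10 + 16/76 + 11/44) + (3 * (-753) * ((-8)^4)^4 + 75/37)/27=-23550073051458216.93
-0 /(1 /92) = 0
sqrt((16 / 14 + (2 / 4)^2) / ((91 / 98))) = sqrt(6) / 2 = 1.22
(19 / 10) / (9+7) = 19 / 160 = 0.12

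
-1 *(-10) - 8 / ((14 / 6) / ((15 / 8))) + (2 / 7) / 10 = 18 / 5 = 3.60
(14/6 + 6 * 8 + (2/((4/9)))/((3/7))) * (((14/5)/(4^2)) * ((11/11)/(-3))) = -511/144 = -3.55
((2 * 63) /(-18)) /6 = -7 /6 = -1.17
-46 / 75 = -0.61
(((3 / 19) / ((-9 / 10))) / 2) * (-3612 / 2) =158.42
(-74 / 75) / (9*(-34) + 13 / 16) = 1184 / 366225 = 0.00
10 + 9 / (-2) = 11 / 2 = 5.50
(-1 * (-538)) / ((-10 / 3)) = -807 / 5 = -161.40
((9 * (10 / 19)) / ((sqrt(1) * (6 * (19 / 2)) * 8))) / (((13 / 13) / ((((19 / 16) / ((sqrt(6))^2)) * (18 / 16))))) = 45 / 19456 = 0.00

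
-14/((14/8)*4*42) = -1/21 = -0.05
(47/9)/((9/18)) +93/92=9485/828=11.46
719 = 719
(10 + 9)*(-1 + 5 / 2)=57 / 2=28.50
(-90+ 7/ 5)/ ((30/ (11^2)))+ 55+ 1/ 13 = -589439/ 1950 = -302.28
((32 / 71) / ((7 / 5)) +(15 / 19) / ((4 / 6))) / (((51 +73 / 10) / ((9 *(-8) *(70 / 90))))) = -1137800 / 786467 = -1.45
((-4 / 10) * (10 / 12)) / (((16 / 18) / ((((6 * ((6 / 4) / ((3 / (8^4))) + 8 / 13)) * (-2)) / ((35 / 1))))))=263.39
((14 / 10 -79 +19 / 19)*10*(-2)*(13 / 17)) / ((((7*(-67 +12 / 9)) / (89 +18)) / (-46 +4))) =38358216 / 3349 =11453.63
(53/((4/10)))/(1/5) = 1325/2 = 662.50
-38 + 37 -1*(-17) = 16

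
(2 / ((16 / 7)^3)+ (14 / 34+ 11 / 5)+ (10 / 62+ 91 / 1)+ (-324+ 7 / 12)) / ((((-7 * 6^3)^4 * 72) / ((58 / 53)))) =-15391087379 / 23063187066050272296960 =-0.00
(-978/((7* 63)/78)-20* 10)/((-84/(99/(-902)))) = -13707/28126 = -0.49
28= 28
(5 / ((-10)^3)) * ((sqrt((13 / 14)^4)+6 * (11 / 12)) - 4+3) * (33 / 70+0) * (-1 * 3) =104049 / 2744000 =0.04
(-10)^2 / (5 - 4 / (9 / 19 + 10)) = 21.65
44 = 44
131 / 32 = 4.09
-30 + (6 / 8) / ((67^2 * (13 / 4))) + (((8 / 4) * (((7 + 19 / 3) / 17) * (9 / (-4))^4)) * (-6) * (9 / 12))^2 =564699339687573 / 17269937152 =32698.40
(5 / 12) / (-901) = -5 / 10812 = -0.00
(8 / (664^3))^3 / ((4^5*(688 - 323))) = 1 / 18316208323636992678371000320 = 0.00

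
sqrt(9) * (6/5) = 18/5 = 3.60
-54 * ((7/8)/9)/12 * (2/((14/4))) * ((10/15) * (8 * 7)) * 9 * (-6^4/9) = 12096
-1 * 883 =-883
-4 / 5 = -0.80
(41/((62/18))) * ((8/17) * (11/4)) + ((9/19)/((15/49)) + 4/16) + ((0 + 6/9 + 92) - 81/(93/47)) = 41413403/600780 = 68.93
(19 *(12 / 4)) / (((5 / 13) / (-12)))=-1778.40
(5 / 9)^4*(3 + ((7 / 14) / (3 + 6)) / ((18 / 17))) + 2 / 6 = 0.62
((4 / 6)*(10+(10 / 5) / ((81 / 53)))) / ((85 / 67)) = 122744 / 20655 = 5.94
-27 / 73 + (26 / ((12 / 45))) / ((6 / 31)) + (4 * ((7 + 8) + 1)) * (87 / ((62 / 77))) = 67152053 / 9052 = 7418.48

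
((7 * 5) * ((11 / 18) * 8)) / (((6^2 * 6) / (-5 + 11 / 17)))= -3.45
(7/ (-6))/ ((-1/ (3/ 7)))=1/ 2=0.50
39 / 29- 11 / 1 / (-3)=436 / 87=5.01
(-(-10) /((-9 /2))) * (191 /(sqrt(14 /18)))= -481.27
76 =76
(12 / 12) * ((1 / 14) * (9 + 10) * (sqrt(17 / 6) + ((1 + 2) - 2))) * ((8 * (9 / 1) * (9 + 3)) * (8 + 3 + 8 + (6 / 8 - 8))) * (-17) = -273258 * sqrt(102) / 7 - 1639548 / 7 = -628474.07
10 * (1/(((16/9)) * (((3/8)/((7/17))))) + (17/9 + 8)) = 16075/153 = 105.07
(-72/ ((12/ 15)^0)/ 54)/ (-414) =0.00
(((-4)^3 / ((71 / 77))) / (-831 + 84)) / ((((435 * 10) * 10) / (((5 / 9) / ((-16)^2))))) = 77 / 16611188400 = 0.00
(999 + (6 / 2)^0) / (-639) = -1000 / 639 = -1.56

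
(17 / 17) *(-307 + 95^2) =8718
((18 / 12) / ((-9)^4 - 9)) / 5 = 1 / 21840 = 0.00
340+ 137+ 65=542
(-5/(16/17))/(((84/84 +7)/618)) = -410.39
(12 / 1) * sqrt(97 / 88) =3 * sqrt(2134) / 11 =12.60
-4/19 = -0.21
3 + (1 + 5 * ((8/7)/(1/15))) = 89.71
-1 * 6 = -6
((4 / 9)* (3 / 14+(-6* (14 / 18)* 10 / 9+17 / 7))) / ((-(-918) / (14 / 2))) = -961 / 111537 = -0.01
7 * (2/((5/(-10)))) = -28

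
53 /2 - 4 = 45 /2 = 22.50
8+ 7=15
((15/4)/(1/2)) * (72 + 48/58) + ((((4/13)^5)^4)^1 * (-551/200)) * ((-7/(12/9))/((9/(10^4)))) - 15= 878314402393412072334549815/1653431848414629551175687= 531.21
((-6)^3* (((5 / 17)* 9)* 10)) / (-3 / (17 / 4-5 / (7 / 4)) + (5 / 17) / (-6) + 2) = 7581600 / 269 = 28184.39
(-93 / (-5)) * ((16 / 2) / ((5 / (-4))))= -2976 / 25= -119.04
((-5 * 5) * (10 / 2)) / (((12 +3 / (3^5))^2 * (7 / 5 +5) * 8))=-0.02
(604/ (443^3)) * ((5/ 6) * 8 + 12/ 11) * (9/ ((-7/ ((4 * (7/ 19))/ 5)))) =-1855488/ 90850530815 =-0.00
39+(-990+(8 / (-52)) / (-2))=-12362 / 13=-950.92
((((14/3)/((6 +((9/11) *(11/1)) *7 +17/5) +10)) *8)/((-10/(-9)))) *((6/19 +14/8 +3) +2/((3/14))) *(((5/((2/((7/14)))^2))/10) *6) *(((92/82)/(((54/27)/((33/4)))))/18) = 5814193/20540672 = 0.28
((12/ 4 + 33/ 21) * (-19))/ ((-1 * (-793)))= -608/ 5551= -0.11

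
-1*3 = -3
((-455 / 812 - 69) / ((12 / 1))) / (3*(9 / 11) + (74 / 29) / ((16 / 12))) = -88759 / 66888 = -1.33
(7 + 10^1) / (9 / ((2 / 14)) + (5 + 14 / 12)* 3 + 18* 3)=34 / 271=0.13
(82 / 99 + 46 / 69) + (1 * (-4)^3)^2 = 405652 / 99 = 4097.49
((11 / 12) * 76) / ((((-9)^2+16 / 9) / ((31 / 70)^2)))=602547 / 3650500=0.17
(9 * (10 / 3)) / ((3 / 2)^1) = 20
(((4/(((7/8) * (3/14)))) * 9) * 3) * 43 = 24768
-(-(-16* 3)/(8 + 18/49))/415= -1176/85075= -0.01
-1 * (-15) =15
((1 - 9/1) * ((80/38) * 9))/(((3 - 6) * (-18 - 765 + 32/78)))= -37440/579899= -0.06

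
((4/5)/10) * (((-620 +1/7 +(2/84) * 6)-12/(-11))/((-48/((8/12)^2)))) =7939/17325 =0.46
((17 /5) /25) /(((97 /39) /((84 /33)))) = 18564 /133375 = 0.14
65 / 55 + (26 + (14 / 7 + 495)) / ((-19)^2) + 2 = 18388 / 3971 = 4.63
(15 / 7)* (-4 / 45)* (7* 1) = -4 / 3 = -1.33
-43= -43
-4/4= -1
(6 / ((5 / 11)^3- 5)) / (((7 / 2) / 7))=-7986 / 3265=-2.45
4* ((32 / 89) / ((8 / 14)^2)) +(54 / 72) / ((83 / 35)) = 139489 / 29548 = 4.72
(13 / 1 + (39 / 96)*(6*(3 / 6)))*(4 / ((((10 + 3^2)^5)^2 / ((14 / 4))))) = 3185 / 98097060124816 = 0.00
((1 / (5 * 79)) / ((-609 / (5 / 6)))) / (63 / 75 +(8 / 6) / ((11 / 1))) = -275 / 76304046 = -0.00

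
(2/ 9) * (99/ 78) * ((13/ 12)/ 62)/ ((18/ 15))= 55/ 13392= 0.00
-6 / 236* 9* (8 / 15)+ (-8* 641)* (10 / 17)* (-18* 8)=2178373788 / 5015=434371.64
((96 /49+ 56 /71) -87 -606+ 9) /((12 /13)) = -738.02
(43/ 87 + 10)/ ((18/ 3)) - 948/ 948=391/ 522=0.75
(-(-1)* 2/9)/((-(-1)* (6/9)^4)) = 9/8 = 1.12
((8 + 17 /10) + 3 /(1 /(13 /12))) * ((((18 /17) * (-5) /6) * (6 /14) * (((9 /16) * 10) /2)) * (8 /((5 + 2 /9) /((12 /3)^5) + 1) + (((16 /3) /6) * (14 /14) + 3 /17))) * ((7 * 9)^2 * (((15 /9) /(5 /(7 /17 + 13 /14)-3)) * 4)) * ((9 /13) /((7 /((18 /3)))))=-173332351457859825 /64869233624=-2672027.12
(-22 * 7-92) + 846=600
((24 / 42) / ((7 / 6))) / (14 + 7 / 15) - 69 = -733317 / 10633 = -68.97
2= 2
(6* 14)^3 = 592704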